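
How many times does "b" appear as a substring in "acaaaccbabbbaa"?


Searching for "b" in "acaaaccbabbbaa"
Scanning each position:
  Position 0: "a" => no
  Position 1: "c" => no
  Position 2: "a" => no
  Position 3: "a" => no
  Position 4: "a" => no
  Position 5: "c" => no
  Position 6: "c" => no
  Position 7: "b" => MATCH
  Position 8: "a" => no
  Position 9: "b" => MATCH
  Position 10: "b" => MATCH
  Position 11: "b" => MATCH
  Position 12: "a" => no
  Position 13: "a" => no
Total occurrences: 4

4


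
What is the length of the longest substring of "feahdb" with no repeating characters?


Input: "feahdb"
Sliding window (track last position of each char):
  Position 0 ('f'): window [0,0] length 1 -- new best
  Position 1 ('e'): window [0,1] length 2 -- new best
  Position 2 ('a'): window [0,2] length 3 -- new best
  Position 3 ('h'): window [0,3] length 4 -- new best
  Position 4 ('d'): window [0,4] length 5 -- new best
  Position 5 ('b'): window [0,5] length 6 -- new best
Longest substring with no repeats: "feahdb" with length 6

6


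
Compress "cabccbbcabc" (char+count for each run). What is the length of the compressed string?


Input: cabccbbcabc
Runs:
  'c' x 1 => "c1"
  'a' x 1 => "a1"
  'b' x 1 => "b1"
  'c' x 2 => "c2"
  'b' x 2 => "b2"
  'c' x 1 => "c1"
  'a' x 1 => "a1"
  'b' x 1 => "b1"
  'c' x 1 => "c1"
Compressed: "c1a1b1c2b2c1a1b1c1"
Compressed length: 18

18


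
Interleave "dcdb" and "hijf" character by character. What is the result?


Interleaving "dcdb" and "hijf":
  Position 0: 'd' from first, 'h' from second => "dh"
  Position 1: 'c' from first, 'i' from second => "ci"
  Position 2: 'd' from first, 'j' from second => "dj"
  Position 3: 'b' from first, 'f' from second => "bf"
Result: dhcidjbf

dhcidjbf


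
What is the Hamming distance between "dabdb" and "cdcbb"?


Comparing "dabdb" and "cdcbb" position by position:
  Position 0: 'd' vs 'c' => differ
  Position 1: 'a' vs 'd' => differ
  Position 2: 'b' vs 'c' => differ
  Position 3: 'd' vs 'b' => differ
  Position 4: 'b' vs 'b' => same
Total differences (Hamming distance): 4

4


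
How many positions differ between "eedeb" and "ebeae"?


Comparing "eedeb" and "ebeae" position by position:
  Position 0: 'e' vs 'e' => same
  Position 1: 'e' vs 'b' => DIFFER
  Position 2: 'd' vs 'e' => DIFFER
  Position 3: 'e' vs 'a' => DIFFER
  Position 4: 'b' vs 'e' => DIFFER
Positions that differ: 4

4


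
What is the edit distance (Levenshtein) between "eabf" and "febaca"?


Computing edit distance: "eabf" -> "febaca"
DP table:
           f    e    b    a    c    a
      0    1    2    3    4    5    6
  e   1    1    1    2    3    4    5
  a   2    2    2    2    2    3    4
  b   3    3    3    2    3    3    4
  f   4    3    4    3    3    4    4
Edit distance = dp[4][6] = 4

4


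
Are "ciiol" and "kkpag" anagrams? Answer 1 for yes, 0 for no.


Strings: "ciiol", "kkpag"
Sorted first:  ciilo
Sorted second: agkkp
Differ at position 0: 'c' vs 'a' => not anagrams

0


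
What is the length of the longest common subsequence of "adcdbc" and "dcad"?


LCS of "adcdbc" and "dcad"
DP table:
           d    c    a    d
      0    0    0    0    0
  a   0    0    0    1    1
  d   0    1    1    1    2
  c   0    1    2    2    2
  d   0    1    2    2    3
  b   0    1    2    2    3
  c   0    1    2    2    3
LCS length = dp[6][4] = 3

3


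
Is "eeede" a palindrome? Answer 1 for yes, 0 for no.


Input: eeede
Reversed: edeee
  Compare pos 0 ('e') with pos 4 ('e'): match
  Compare pos 1 ('e') with pos 3 ('d'): MISMATCH
Result: not a palindrome

0


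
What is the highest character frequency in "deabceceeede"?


Input: deabceceeede
Character counts:
  'a': 1
  'b': 1
  'c': 2
  'd': 2
  'e': 6
Maximum frequency: 6

6


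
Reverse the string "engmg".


Input: engmg
Reading characters right to left:
  Position 4: 'g'
  Position 3: 'm'
  Position 2: 'g'
  Position 1: 'n'
  Position 0: 'e'
Reversed: gmgne

gmgne


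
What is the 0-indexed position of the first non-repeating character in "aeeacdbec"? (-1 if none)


Input: aeeacdbec
Character frequencies:
  'a': 2
  'b': 1
  'c': 2
  'd': 1
  'e': 3
Scanning left to right for freq == 1:
  Position 0 ('a'): freq=2, skip
  Position 1 ('e'): freq=3, skip
  Position 2 ('e'): freq=3, skip
  Position 3 ('a'): freq=2, skip
  Position 4 ('c'): freq=2, skip
  Position 5 ('d'): unique! => answer = 5

5


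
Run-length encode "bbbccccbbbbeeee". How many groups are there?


Input: bbbccccbbbbeeee
Scanning for consecutive runs:
  Group 1: 'b' x 3 (positions 0-2)
  Group 2: 'c' x 4 (positions 3-6)
  Group 3: 'b' x 4 (positions 7-10)
  Group 4: 'e' x 4 (positions 11-14)
Total groups: 4

4


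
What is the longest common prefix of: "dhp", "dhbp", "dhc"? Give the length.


Words: dhp, dhbp, dhc
  Position 0: all 'd' => match
  Position 1: all 'h' => match
  Position 2: ('p', 'b', 'c') => mismatch, stop
LCP = "dh" (length 2)

2


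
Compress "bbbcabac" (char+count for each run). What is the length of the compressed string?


Input: bbbcabac
Runs:
  'b' x 3 => "b3"
  'c' x 1 => "c1"
  'a' x 1 => "a1"
  'b' x 1 => "b1"
  'a' x 1 => "a1"
  'c' x 1 => "c1"
Compressed: "b3c1a1b1a1c1"
Compressed length: 12

12


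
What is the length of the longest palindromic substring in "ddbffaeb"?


Input: "ddbffaeb"
Checking substrings for palindromes:
  [0:2] "dd" (len 2) => palindrome
  [3:5] "ff" (len 2) => palindrome
Longest palindromic substring: "dd" with length 2

2


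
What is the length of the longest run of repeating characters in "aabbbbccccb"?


Input: "aabbbbccccb"
Scanning for longest run:
  Position 1 ('a'): continues run of 'a', length=2
  Position 2 ('b'): new char, reset run to 1
  Position 3 ('b'): continues run of 'b', length=2
  Position 4 ('b'): continues run of 'b', length=3
  Position 5 ('b'): continues run of 'b', length=4
  Position 6 ('c'): new char, reset run to 1
  Position 7 ('c'): continues run of 'c', length=2
  Position 8 ('c'): continues run of 'c', length=3
  Position 9 ('c'): continues run of 'c', length=4
  Position 10 ('b'): new char, reset run to 1
Longest run: 'b' with length 4

4


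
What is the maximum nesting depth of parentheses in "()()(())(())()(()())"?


Input: "()()(())(())()(()())"
Tracking depth:
  Position 0 '(': depth becomes 1
  Position 1 ')': depth becomes 0
  Position 2 '(': depth becomes 1
  Position 3 ')': depth becomes 0
  Position 4 '(': depth becomes 1
  Position 5 '(': depth becomes 2
  Position 6 ')': depth becomes 1
  Position 7 ')': depth becomes 0
  Position 8 '(': depth becomes 1
  Position 9 '(': depth becomes 2
  Position 10 ')': depth becomes 1
  Position 11 ')': depth becomes 0
  Position 12 '(': depth becomes 1
  Position 13 ')': depth becomes 0
  Position 14 '(': depth becomes 1
  Position 15 '(': depth becomes 2
  Position 16 ')': depth becomes 1
  Position 17 '(': depth becomes 2
  Position 18 ')': depth becomes 1
  Position 19 ')': depth becomes 0
Maximum depth reached: 2

2


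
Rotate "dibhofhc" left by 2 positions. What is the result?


Input: "dibhofhc", rotate left by 2
First 2 characters: "di"
Remaining characters: "bhofhc"
Concatenate remaining + first: "bhofhc" + "di" = "bhofhcdi"

bhofhcdi


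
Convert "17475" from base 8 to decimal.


Input: "17475" in base 8
Positional expansion:
  Digit '1' (value 1) x 8^4 = 4096
  Digit '7' (value 7) x 8^3 = 3584
  Digit '4' (value 4) x 8^2 = 256
  Digit '7' (value 7) x 8^1 = 56
  Digit '5' (value 5) x 8^0 = 5
Sum = 7997

7997


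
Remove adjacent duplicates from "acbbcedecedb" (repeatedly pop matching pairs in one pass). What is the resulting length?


Input: acbbcedecedb
Stack-based adjacent duplicate removal:
  Read 'a': push. Stack: a
  Read 'c': push. Stack: ac
  Read 'b': push. Stack: acb
  Read 'b': matches stack top 'b' => pop. Stack: ac
  Read 'c': matches stack top 'c' => pop. Stack: a
  Read 'e': push. Stack: ae
  Read 'd': push. Stack: aed
  Read 'e': push. Stack: aede
  Read 'c': push. Stack: aedec
  Read 'e': push. Stack: aedece
  Read 'd': push. Stack: aedeced
  Read 'b': push. Stack: aedecedb
Final stack: "aedecedb" (length 8)

8


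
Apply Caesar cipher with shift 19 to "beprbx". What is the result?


Caesar cipher: shift "beprbx" by 19
  'b' (pos 1) + 19 = pos 20 = 'u'
  'e' (pos 4) + 19 = pos 23 = 'x'
  'p' (pos 15) + 19 = pos 8 = 'i'
  'r' (pos 17) + 19 = pos 10 = 'k'
  'b' (pos 1) + 19 = pos 20 = 'u'
  'x' (pos 23) + 19 = pos 16 = 'q'
Result: uxikuq

uxikuq


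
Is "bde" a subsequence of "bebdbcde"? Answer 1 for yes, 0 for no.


Check if "bde" is a subsequence of "bebdbcde"
Greedy scan:
  Position 0 ('b'): matches sub[0] = 'b'
  Position 1 ('e'): no match needed
  Position 2 ('b'): no match needed
  Position 3 ('d'): matches sub[1] = 'd'
  Position 4 ('b'): no match needed
  Position 5 ('c'): no match needed
  Position 6 ('d'): no match needed
  Position 7 ('e'): matches sub[2] = 'e'
All 3 characters matched => is a subsequence

1


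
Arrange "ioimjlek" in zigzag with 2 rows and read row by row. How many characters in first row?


Zigzag "ioimjlek" into 2 rows:
Placing characters:
  'i' => row 0
  'o' => row 1
  'i' => row 0
  'm' => row 1
  'j' => row 0
  'l' => row 1
  'e' => row 0
  'k' => row 1
Rows:
  Row 0: "iije"
  Row 1: "omlk"
First row length: 4

4


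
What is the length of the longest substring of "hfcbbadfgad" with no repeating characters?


Input: "hfcbbadfgad"
Sliding window (track last position of each char):
  Position 0 ('h'): window [0,0] length 1 -- new best
  Position 1 ('f'): window [0,1] length 2 -- new best
  Position 2 ('c'): window [0,2] length 3 -- new best
  Position 3 ('b'): window [0,3] length 4 -- new best
  Position 4 ('b'): repeat (last at 3), move window start to 4
  Position 4 ('b'): window [4,4] length 1
  Position 5 ('a'): window [4,5] length 2
  Position 6 ('d'): window [4,6] length 3
  Position 7 ('f'): window [4,7] length 4
  Position 8 ('g'): window [4,8] length 5 -- new best
  Position 9 ('a'): repeat (last at 5), move window start to 6
  Position 9 ('a'): window [6,9] length 4
  Position 10 ('d'): repeat (last at 6), move window start to 7
  Position 10 ('d'): window [7,10] length 4
Longest substring with no repeats: "badfg" with length 5

5


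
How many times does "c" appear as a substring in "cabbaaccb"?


Searching for "c" in "cabbaaccb"
Scanning each position:
  Position 0: "c" => MATCH
  Position 1: "a" => no
  Position 2: "b" => no
  Position 3: "b" => no
  Position 4: "a" => no
  Position 5: "a" => no
  Position 6: "c" => MATCH
  Position 7: "c" => MATCH
  Position 8: "b" => no
Total occurrences: 3

3


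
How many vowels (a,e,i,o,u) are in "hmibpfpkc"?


Input: hmibpfpkc
Checking each character:
  'h' at position 0: consonant
  'm' at position 1: consonant
  'i' at position 2: vowel (running total: 1)
  'b' at position 3: consonant
  'p' at position 4: consonant
  'f' at position 5: consonant
  'p' at position 6: consonant
  'k' at position 7: consonant
  'c' at position 8: consonant
Total vowels: 1

1


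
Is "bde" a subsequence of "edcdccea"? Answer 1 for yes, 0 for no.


Check if "bde" is a subsequence of "edcdccea"
Greedy scan:
  Position 0 ('e'): no match needed
  Position 1 ('d'): no match needed
  Position 2 ('c'): no match needed
  Position 3 ('d'): no match needed
  Position 4 ('c'): no match needed
  Position 5 ('c'): no match needed
  Position 6 ('e'): no match needed
  Position 7 ('a'): no match needed
Only matched 0/3 characters => not a subsequence

0


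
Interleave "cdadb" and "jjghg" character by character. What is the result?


Interleaving "cdadb" and "jjghg":
  Position 0: 'c' from first, 'j' from second => "cj"
  Position 1: 'd' from first, 'j' from second => "dj"
  Position 2: 'a' from first, 'g' from second => "ag"
  Position 3: 'd' from first, 'h' from second => "dh"
  Position 4: 'b' from first, 'g' from second => "bg"
Result: cjdjagdhbg

cjdjagdhbg


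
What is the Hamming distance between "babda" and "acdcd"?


Comparing "babda" and "acdcd" position by position:
  Position 0: 'b' vs 'a' => differ
  Position 1: 'a' vs 'c' => differ
  Position 2: 'b' vs 'd' => differ
  Position 3: 'd' vs 'c' => differ
  Position 4: 'a' vs 'd' => differ
Total differences (Hamming distance): 5

5


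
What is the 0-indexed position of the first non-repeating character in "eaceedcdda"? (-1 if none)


Input: eaceedcdda
Character frequencies:
  'a': 2
  'c': 2
  'd': 3
  'e': 3
Scanning left to right for freq == 1:
  Position 0 ('e'): freq=3, skip
  Position 1 ('a'): freq=2, skip
  Position 2 ('c'): freq=2, skip
  Position 3 ('e'): freq=3, skip
  Position 4 ('e'): freq=3, skip
  Position 5 ('d'): freq=3, skip
  Position 6 ('c'): freq=2, skip
  Position 7 ('d'): freq=3, skip
  Position 8 ('d'): freq=3, skip
  Position 9 ('a'): freq=2, skip
  No unique character found => answer = -1

-1


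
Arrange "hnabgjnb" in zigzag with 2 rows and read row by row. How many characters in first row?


Zigzag "hnabgjnb" into 2 rows:
Placing characters:
  'h' => row 0
  'n' => row 1
  'a' => row 0
  'b' => row 1
  'g' => row 0
  'j' => row 1
  'n' => row 0
  'b' => row 1
Rows:
  Row 0: "hagn"
  Row 1: "nbjb"
First row length: 4

4


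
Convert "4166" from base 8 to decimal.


Input: "4166" in base 8
Positional expansion:
  Digit '4' (value 4) x 8^3 = 2048
  Digit '1' (value 1) x 8^2 = 64
  Digit '6' (value 6) x 8^1 = 48
  Digit '6' (value 6) x 8^0 = 6
Sum = 2166

2166


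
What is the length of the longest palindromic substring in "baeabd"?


Input: "baeabd"
Checking substrings for palindromes:
  [0:5] "baeab" (len 5) => palindrome
  [1:4] "aea" (len 3) => palindrome
Longest palindromic substring: "baeab" with length 5

5


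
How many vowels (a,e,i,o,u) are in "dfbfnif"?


Input: dfbfnif
Checking each character:
  'd' at position 0: consonant
  'f' at position 1: consonant
  'b' at position 2: consonant
  'f' at position 3: consonant
  'n' at position 4: consonant
  'i' at position 5: vowel (running total: 1)
  'f' at position 6: consonant
Total vowels: 1

1


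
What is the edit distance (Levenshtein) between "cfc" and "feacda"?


Computing edit distance: "cfc" -> "feacda"
DP table:
           f    e    a    c    d    a
      0    1    2    3    4    5    6
  c   1    1    2    3    3    4    5
  f   2    1    2    3    4    4    5
  c   3    2    2    3    3    4    5
Edit distance = dp[3][6] = 5

5


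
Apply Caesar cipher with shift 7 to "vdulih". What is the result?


Caesar cipher: shift "vdulih" by 7
  'v' (pos 21) + 7 = pos 2 = 'c'
  'd' (pos 3) + 7 = pos 10 = 'k'
  'u' (pos 20) + 7 = pos 1 = 'b'
  'l' (pos 11) + 7 = pos 18 = 's'
  'i' (pos 8) + 7 = pos 15 = 'p'
  'h' (pos 7) + 7 = pos 14 = 'o'
Result: ckbspo

ckbspo


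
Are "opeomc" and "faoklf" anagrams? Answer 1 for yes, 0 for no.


Strings: "opeomc", "faoklf"
Sorted first:  cemoop
Sorted second: affklo
Differ at position 0: 'c' vs 'a' => not anagrams

0


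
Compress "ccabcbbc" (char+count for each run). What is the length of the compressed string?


Input: ccabcbbc
Runs:
  'c' x 2 => "c2"
  'a' x 1 => "a1"
  'b' x 1 => "b1"
  'c' x 1 => "c1"
  'b' x 2 => "b2"
  'c' x 1 => "c1"
Compressed: "c2a1b1c1b2c1"
Compressed length: 12

12


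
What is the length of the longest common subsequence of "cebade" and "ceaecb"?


LCS of "cebade" and "ceaecb"
DP table:
           c    e    a    e    c    b
      0    0    0    0    0    0    0
  c   0    1    1    1    1    1    1
  e   0    1    2    2    2    2    2
  b   0    1    2    2    2    2    3
  a   0    1    2    3    3    3    3
  d   0    1    2    3    3    3    3
  e   0    1    2    3    4    4    4
LCS length = dp[6][6] = 4

4


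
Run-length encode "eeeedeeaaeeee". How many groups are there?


Input: eeeedeeaaeeee
Scanning for consecutive runs:
  Group 1: 'e' x 4 (positions 0-3)
  Group 2: 'd' x 1 (positions 4-4)
  Group 3: 'e' x 2 (positions 5-6)
  Group 4: 'a' x 2 (positions 7-8)
  Group 5: 'e' x 4 (positions 9-12)
Total groups: 5

5


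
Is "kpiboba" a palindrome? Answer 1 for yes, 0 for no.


Input: kpiboba
Reversed: abobipk
  Compare pos 0 ('k') with pos 6 ('a'): MISMATCH
  Compare pos 1 ('p') with pos 5 ('b'): MISMATCH
  Compare pos 2 ('i') with pos 4 ('o'): MISMATCH
Result: not a palindrome

0


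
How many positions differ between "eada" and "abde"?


Comparing "eada" and "abde" position by position:
  Position 0: 'e' vs 'a' => DIFFER
  Position 1: 'a' vs 'b' => DIFFER
  Position 2: 'd' vs 'd' => same
  Position 3: 'a' vs 'e' => DIFFER
Positions that differ: 3

3


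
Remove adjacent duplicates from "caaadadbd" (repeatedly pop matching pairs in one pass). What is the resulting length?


Input: caaadadbd
Stack-based adjacent duplicate removal:
  Read 'c': push. Stack: c
  Read 'a': push. Stack: ca
  Read 'a': matches stack top 'a' => pop. Stack: c
  Read 'a': push. Stack: ca
  Read 'd': push. Stack: cad
  Read 'a': push. Stack: cada
  Read 'd': push. Stack: cadad
  Read 'b': push. Stack: cadadb
  Read 'd': push. Stack: cadadbd
Final stack: "cadadbd" (length 7)

7


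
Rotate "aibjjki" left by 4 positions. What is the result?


Input: "aibjjki", rotate left by 4
First 4 characters: "aibj"
Remaining characters: "jki"
Concatenate remaining + first: "jki" + "aibj" = "jkiaibj"

jkiaibj


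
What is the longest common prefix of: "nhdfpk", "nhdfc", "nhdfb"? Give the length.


Words: nhdfpk, nhdfc, nhdfb
  Position 0: all 'n' => match
  Position 1: all 'h' => match
  Position 2: all 'd' => match
  Position 3: all 'f' => match
  Position 4: ('p', 'c', 'b') => mismatch, stop
LCP = "nhdf" (length 4)

4


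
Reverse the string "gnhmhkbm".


Input: gnhmhkbm
Reading characters right to left:
  Position 7: 'm'
  Position 6: 'b'
  Position 5: 'k'
  Position 4: 'h'
  Position 3: 'm'
  Position 2: 'h'
  Position 1: 'n'
  Position 0: 'g'
Reversed: mbkhmhng

mbkhmhng


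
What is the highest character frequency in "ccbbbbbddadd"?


Input: ccbbbbbddadd
Character counts:
  'a': 1
  'b': 5
  'c': 2
  'd': 4
Maximum frequency: 5

5


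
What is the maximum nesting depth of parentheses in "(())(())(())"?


Input: "(())(())(())"
Tracking depth:
  Position 0 '(': depth becomes 1
  Position 1 '(': depth becomes 2
  Position 2 ')': depth becomes 1
  Position 3 ')': depth becomes 0
  Position 4 '(': depth becomes 1
  Position 5 '(': depth becomes 2
  Position 6 ')': depth becomes 1
  Position 7 ')': depth becomes 0
  Position 8 '(': depth becomes 1
  Position 9 '(': depth becomes 2
  Position 10 ')': depth becomes 1
  Position 11 ')': depth becomes 0
Maximum depth reached: 2

2


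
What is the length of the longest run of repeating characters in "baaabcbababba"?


Input: "baaabcbababba"
Scanning for longest run:
  Position 1 ('a'): new char, reset run to 1
  Position 2 ('a'): continues run of 'a', length=2
  Position 3 ('a'): continues run of 'a', length=3
  Position 4 ('b'): new char, reset run to 1
  Position 5 ('c'): new char, reset run to 1
  Position 6 ('b'): new char, reset run to 1
  Position 7 ('a'): new char, reset run to 1
  Position 8 ('b'): new char, reset run to 1
  Position 9 ('a'): new char, reset run to 1
  Position 10 ('b'): new char, reset run to 1
  Position 11 ('b'): continues run of 'b', length=2
  Position 12 ('a'): new char, reset run to 1
Longest run: 'a' with length 3

3


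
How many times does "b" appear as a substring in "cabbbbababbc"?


Searching for "b" in "cabbbbababbc"
Scanning each position:
  Position 0: "c" => no
  Position 1: "a" => no
  Position 2: "b" => MATCH
  Position 3: "b" => MATCH
  Position 4: "b" => MATCH
  Position 5: "b" => MATCH
  Position 6: "a" => no
  Position 7: "b" => MATCH
  Position 8: "a" => no
  Position 9: "b" => MATCH
  Position 10: "b" => MATCH
  Position 11: "c" => no
Total occurrences: 7

7


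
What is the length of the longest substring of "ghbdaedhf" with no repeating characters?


Input: "ghbdaedhf"
Sliding window (track last position of each char):
  Position 0 ('g'): window [0,0] length 1 -- new best
  Position 1 ('h'): window [0,1] length 2 -- new best
  Position 2 ('b'): window [0,2] length 3 -- new best
  Position 3 ('d'): window [0,3] length 4 -- new best
  Position 4 ('a'): window [0,4] length 5 -- new best
  Position 5 ('e'): window [0,5] length 6 -- new best
  Position 6 ('d'): repeat (last at 3), move window start to 4
  Position 6 ('d'): window [4,6] length 3
  Position 7 ('h'): window [4,7] length 4
  Position 8 ('f'): window [4,8] length 5
Longest substring with no repeats: "ghbdae" with length 6

6


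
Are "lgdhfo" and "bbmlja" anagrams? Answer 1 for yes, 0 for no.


Strings: "lgdhfo", "bbmlja"
Sorted first:  dfghlo
Sorted second: abbjlm
Differ at position 0: 'd' vs 'a' => not anagrams

0


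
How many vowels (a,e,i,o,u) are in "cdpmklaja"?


Input: cdpmklaja
Checking each character:
  'c' at position 0: consonant
  'd' at position 1: consonant
  'p' at position 2: consonant
  'm' at position 3: consonant
  'k' at position 4: consonant
  'l' at position 5: consonant
  'a' at position 6: vowel (running total: 1)
  'j' at position 7: consonant
  'a' at position 8: vowel (running total: 2)
Total vowels: 2

2


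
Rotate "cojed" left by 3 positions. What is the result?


Input: "cojed", rotate left by 3
First 3 characters: "coj"
Remaining characters: "ed"
Concatenate remaining + first: "ed" + "coj" = "edcoj"

edcoj


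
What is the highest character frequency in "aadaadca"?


Input: aadaadca
Character counts:
  'a': 5
  'c': 1
  'd': 2
Maximum frequency: 5

5


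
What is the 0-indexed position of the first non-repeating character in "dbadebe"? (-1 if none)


Input: dbadebe
Character frequencies:
  'a': 1
  'b': 2
  'd': 2
  'e': 2
Scanning left to right for freq == 1:
  Position 0 ('d'): freq=2, skip
  Position 1 ('b'): freq=2, skip
  Position 2 ('a'): unique! => answer = 2

2


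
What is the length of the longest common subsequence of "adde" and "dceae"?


LCS of "adde" and "dceae"
DP table:
           d    c    e    a    e
      0    0    0    0    0    0
  a   0    0    0    0    1    1
  d   0    1    1    1    1    1
  d   0    1    1    1    1    1
  e   0    1    1    2    2    2
LCS length = dp[4][5] = 2

2


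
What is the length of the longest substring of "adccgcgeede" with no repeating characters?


Input: "adccgcgeede"
Sliding window (track last position of each char):
  Position 0 ('a'): window [0,0] length 1 -- new best
  Position 1 ('d'): window [0,1] length 2 -- new best
  Position 2 ('c'): window [0,2] length 3 -- new best
  Position 3 ('c'): repeat (last at 2), move window start to 3
  Position 3 ('c'): window [3,3] length 1
  Position 4 ('g'): window [3,4] length 2
  Position 5 ('c'): repeat (last at 3), move window start to 4
  Position 5 ('c'): window [4,5] length 2
  Position 6 ('g'): repeat (last at 4), move window start to 5
  Position 6 ('g'): window [5,6] length 2
  Position 7 ('e'): window [5,7] length 3
  Position 8 ('e'): repeat (last at 7), move window start to 8
  Position 8 ('e'): window [8,8] length 1
  Position 9 ('d'): window [8,9] length 2
  Position 10 ('e'): repeat (last at 8), move window start to 9
  Position 10 ('e'): window [9,10] length 2
Longest substring with no repeats: "adc" with length 3

3


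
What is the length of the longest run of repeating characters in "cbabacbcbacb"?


Input: "cbabacbcbacb"
Scanning for longest run:
  Position 1 ('b'): new char, reset run to 1
  Position 2 ('a'): new char, reset run to 1
  Position 3 ('b'): new char, reset run to 1
  Position 4 ('a'): new char, reset run to 1
  Position 5 ('c'): new char, reset run to 1
  Position 6 ('b'): new char, reset run to 1
  Position 7 ('c'): new char, reset run to 1
  Position 8 ('b'): new char, reset run to 1
  Position 9 ('a'): new char, reset run to 1
  Position 10 ('c'): new char, reset run to 1
  Position 11 ('b'): new char, reset run to 1
Longest run: 'c' with length 1

1


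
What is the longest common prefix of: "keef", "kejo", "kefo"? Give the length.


Words: keef, kejo, kefo
  Position 0: all 'k' => match
  Position 1: all 'e' => match
  Position 2: ('e', 'j', 'f') => mismatch, stop
LCP = "ke" (length 2)

2


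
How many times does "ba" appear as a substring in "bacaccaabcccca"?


Searching for "ba" in "bacaccaabcccca"
Scanning each position:
  Position 0: "ba" => MATCH
  Position 1: "ac" => no
  Position 2: "ca" => no
  Position 3: "ac" => no
  Position 4: "cc" => no
  Position 5: "ca" => no
  Position 6: "aa" => no
  Position 7: "ab" => no
  Position 8: "bc" => no
  Position 9: "cc" => no
  Position 10: "cc" => no
  Position 11: "cc" => no
  Position 12: "ca" => no
Total occurrences: 1

1


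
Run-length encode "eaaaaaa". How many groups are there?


Input: eaaaaaa
Scanning for consecutive runs:
  Group 1: 'e' x 1 (positions 0-0)
  Group 2: 'a' x 6 (positions 1-6)
Total groups: 2

2


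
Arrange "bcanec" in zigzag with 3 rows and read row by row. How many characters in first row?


Zigzag "bcanec" into 3 rows:
Placing characters:
  'b' => row 0
  'c' => row 1
  'a' => row 2
  'n' => row 1
  'e' => row 0
  'c' => row 1
Rows:
  Row 0: "be"
  Row 1: "cnc"
  Row 2: "a"
First row length: 2

2


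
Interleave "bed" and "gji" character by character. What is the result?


Interleaving "bed" and "gji":
  Position 0: 'b' from first, 'g' from second => "bg"
  Position 1: 'e' from first, 'j' from second => "ej"
  Position 2: 'd' from first, 'i' from second => "di"
Result: bgejdi

bgejdi


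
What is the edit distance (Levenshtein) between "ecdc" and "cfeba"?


Computing edit distance: "ecdc" -> "cfeba"
DP table:
           c    f    e    b    a
      0    1    2    3    4    5
  e   1    1    2    2    3    4
  c   2    1    2    3    3    4
  d   3    2    2    3    4    4
  c   4    3    3    3    4    5
Edit distance = dp[4][5] = 5

5


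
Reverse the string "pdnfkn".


Input: pdnfkn
Reading characters right to left:
  Position 5: 'n'
  Position 4: 'k'
  Position 3: 'f'
  Position 2: 'n'
  Position 1: 'd'
  Position 0: 'p'
Reversed: nkfndp

nkfndp


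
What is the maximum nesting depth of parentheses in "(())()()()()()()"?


Input: "(())()()()()()()"
Tracking depth:
  Position 0 '(': depth becomes 1
  Position 1 '(': depth becomes 2
  Position 2 ')': depth becomes 1
  Position 3 ')': depth becomes 0
  Position 4 '(': depth becomes 1
  Position 5 ')': depth becomes 0
  Position 6 '(': depth becomes 1
  Position 7 ')': depth becomes 0
  Position 8 '(': depth becomes 1
  Position 9 ')': depth becomes 0
  Position 10 '(': depth becomes 1
  Position 11 ')': depth becomes 0
  Position 12 '(': depth becomes 1
  Position 13 ')': depth becomes 0
  Position 14 '(': depth becomes 1
  Position 15 ')': depth becomes 0
Maximum depth reached: 2

2


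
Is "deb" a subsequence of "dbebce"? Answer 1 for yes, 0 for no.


Check if "deb" is a subsequence of "dbebce"
Greedy scan:
  Position 0 ('d'): matches sub[0] = 'd'
  Position 1 ('b'): no match needed
  Position 2 ('e'): matches sub[1] = 'e'
  Position 3 ('b'): matches sub[2] = 'b'
  Position 4 ('c'): no match needed
  Position 5 ('e'): no match needed
All 3 characters matched => is a subsequence

1


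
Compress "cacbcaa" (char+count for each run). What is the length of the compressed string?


Input: cacbcaa
Runs:
  'c' x 1 => "c1"
  'a' x 1 => "a1"
  'c' x 1 => "c1"
  'b' x 1 => "b1"
  'c' x 1 => "c1"
  'a' x 2 => "a2"
Compressed: "c1a1c1b1c1a2"
Compressed length: 12

12


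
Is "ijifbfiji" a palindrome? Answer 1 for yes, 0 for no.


Input: ijifbfiji
Reversed: ijifbfiji
  Compare pos 0 ('i') with pos 8 ('i'): match
  Compare pos 1 ('j') with pos 7 ('j'): match
  Compare pos 2 ('i') with pos 6 ('i'): match
  Compare pos 3 ('f') with pos 5 ('f'): match
Result: palindrome

1


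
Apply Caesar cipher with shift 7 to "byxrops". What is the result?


Caesar cipher: shift "byxrops" by 7
  'b' (pos 1) + 7 = pos 8 = 'i'
  'y' (pos 24) + 7 = pos 5 = 'f'
  'x' (pos 23) + 7 = pos 4 = 'e'
  'r' (pos 17) + 7 = pos 24 = 'y'
  'o' (pos 14) + 7 = pos 21 = 'v'
  'p' (pos 15) + 7 = pos 22 = 'w'
  's' (pos 18) + 7 = pos 25 = 'z'
Result: ifeyvwz

ifeyvwz


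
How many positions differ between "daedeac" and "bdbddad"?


Comparing "daedeac" and "bdbddad" position by position:
  Position 0: 'd' vs 'b' => DIFFER
  Position 1: 'a' vs 'd' => DIFFER
  Position 2: 'e' vs 'b' => DIFFER
  Position 3: 'd' vs 'd' => same
  Position 4: 'e' vs 'd' => DIFFER
  Position 5: 'a' vs 'a' => same
  Position 6: 'c' vs 'd' => DIFFER
Positions that differ: 5

5


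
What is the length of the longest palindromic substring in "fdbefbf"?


Input: "fdbefbf"
Checking substrings for palindromes:
  [4:7] "fbf" (len 3) => palindrome
Longest palindromic substring: "fbf" with length 3

3


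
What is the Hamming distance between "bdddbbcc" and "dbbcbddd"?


Comparing "bdddbbcc" and "dbbcbddd" position by position:
  Position 0: 'b' vs 'd' => differ
  Position 1: 'd' vs 'b' => differ
  Position 2: 'd' vs 'b' => differ
  Position 3: 'd' vs 'c' => differ
  Position 4: 'b' vs 'b' => same
  Position 5: 'b' vs 'd' => differ
  Position 6: 'c' vs 'd' => differ
  Position 7: 'c' vs 'd' => differ
Total differences (Hamming distance): 7

7


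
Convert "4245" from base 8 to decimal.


Input: "4245" in base 8
Positional expansion:
  Digit '4' (value 4) x 8^3 = 2048
  Digit '2' (value 2) x 8^2 = 128
  Digit '4' (value 4) x 8^1 = 32
  Digit '5' (value 5) x 8^0 = 5
Sum = 2213

2213


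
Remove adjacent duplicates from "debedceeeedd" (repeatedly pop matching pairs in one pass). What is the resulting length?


Input: debedceeeedd
Stack-based adjacent duplicate removal:
  Read 'd': push. Stack: d
  Read 'e': push. Stack: de
  Read 'b': push. Stack: deb
  Read 'e': push. Stack: debe
  Read 'd': push. Stack: debed
  Read 'c': push. Stack: debedc
  Read 'e': push. Stack: debedce
  Read 'e': matches stack top 'e' => pop. Stack: debedc
  Read 'e': push. Stack: debedce
  Read 'e': matches stack top 'e' => pop. Stack: debedc
  Read 'd': push. Stack: debedcd
  Read 'd': matches stack top 'd' => pop. Stack: debedc
Final stack: "debedc" (length 6)

6


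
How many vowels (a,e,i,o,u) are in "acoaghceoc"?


Input: acoaghceoc
Checking each character:
  'a' at position 0: vowel (running total: 1)
  'c' at position 1: consonant
  'o' at position 2: vowel (running total: 2)
  'a' at position 3: vowel (running total: 3)
  'g' at position 4: consonant
  'h' at position 5: consonant
  'c' at position 6: consonant
  'e' at position 7: vowel (running total: 4)
  'o' at position 8: vowel (running total: 5)
  'c' at position 9: consonant
Total vowels: 5

5


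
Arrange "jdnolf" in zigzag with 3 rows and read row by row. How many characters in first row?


Zigzag "jdnolf" into 3 rows:
Placing characters:
  'j' => row 0
  'd' => row 1
  'n' => row 2
  'o' => row 1
  'l' => row 0
  'f' => row 1
Rows:
  Row 0: "jl"
  Row 1: "dof"
  Row 2: "n"
First row length: 2

2


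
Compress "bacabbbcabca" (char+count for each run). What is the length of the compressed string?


Input: bacabbbcabca
Runs:
  'b' x 1 => "b1"
  'a' x 1 => "a1"
  'c' x 1 => "c1"
  'a' x 1 => "a1"
  'b' x 3 => "b3"
  'c' x 1 => "c1"
  'a' x 1 => "a1"
  'b' x 1 => "b1"
  'c' x 1 => "c1"
  'a' x 1 => "a1"
Compressed: "b1a1c1a1b3c1a1b1c1a1"
Compressed length: 20

20


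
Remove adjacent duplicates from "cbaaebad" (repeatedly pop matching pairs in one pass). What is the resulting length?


Input: cbaaebad
Stack-based adjacent duplicate removal:
  Read 'c': push. Stack: c
  Read 'b': push. Stack: cb
  Read 'a': push. Stack: cba
  Read 'a': matches stack top 'a' => pop. Stack: cb
  Read 'e': push. Stack: cbe
  Read 'b': push. Stack: cbeb
  Read 'a': push. Stack: cbeba
  Read 'd': push. Stack: cbebad
Final stack: "cbebad" (length 6)

6


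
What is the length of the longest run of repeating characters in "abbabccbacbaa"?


Input: "abbabccbacbaa"
Scanning for longest run:
  Position 1 ('b'): new char, reset run to 1
  Position 2 ('b'): continues run of 'b', length=2
  Position 3 ('a'): new char, reset run to 1
  Position 4 ('b'): new char, reset run to 1
  Position 5 ('c'): new char, reset run to 1
  Position 6 ('c'): continues run of 'c', length=2
  Position 7 ('b'): new char, reset run to 1
  Position 8 ('a'): new char, reset run to 1
  Position 9 ('c'): new char, reset run to 1
  Position 10 ('b'): new char, reset run to 1
  Position 11 ('a'): new char, reset run to 1
  Position 12 ('a'): continues run of 'a', length=2
Longest run: 'b' with length 2

2


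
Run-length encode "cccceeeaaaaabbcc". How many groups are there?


Input: cccceeeaaaaabbcc
Scanning for consecutive runs:
  Group 1: 'c' x 4 (positions 0-3)
  Group 2: 'e' x 3 (positions 4-6)
  Group 3: 'a' x 5 (positions 7-11)
  Group 4: 'b' x 2 (positions 12-13)
  Group 5: 'c' x 2 (positions 14-15)
Total groups: 5

5


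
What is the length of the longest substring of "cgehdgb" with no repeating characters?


Input: "cgehdgb"
Sliding window (track last position of each char):
  Position 0 ('c'): window [0,0] length 1 -- new best
  Position 1 ('g'): window [0,1] length 2 -- new best
  Position 2 ('e'): window [0,2] length 3 -- new best
  Position 3 ('h'): window [0,3] length 4 -- new best
  Position 4 ('d'): window [0,4] length 5 -- new best
  Position 5 ('g'): repeat (last at 1), move window start to 2
  Position 5 ('g'): window [2,5] length 4
  Position 6 ('b'): window [2,6] length 5
Longest substring with no repeats: "cgehd" with length 5

5


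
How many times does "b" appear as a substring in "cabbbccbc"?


Searching for "b" in "cabbbccbc"
Scanning each position:
  Position 0: "c" => no
  Position 1: "a" => no
  Position 2: "b" => MATCH
  Position 3: "b" => MATCH
  Position 4: "b" => MATCH
  Position 5: "c" => no
  Position 6: "c" => no
  Position 7: "b" => MATCH
  Position 8: "c" => no
Total occurrences: 4

4


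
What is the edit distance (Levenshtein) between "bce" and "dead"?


Computing edit distance: "bce" -> "dead"
DP table:
           d    e    a    d
      0    1    2    3    4
  b   1    1    2    3    4
  c   2    2    2    3    4
  e   3    3    2    3    4
Edit distance = dp[3][4] = 4

4


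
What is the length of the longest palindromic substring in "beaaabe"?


Input: "beaaabe"
Checking substrings for palindromes:
  [2:5] "aaa" (len 3) => palindrome
  [2:4] "aa" (len 2) => palindrome
  [3:5] "aa" (len 2) => palindrome
Longest palindromic substring: "aaa" with length 3

3


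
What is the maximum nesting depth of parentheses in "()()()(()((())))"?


Input: "()()()(()((())))"
Tracking depth:
  Position 0 '(': depth becomes 1
  Position 1 ')': depth becomes 0
  Position 2 '(': depth becomes 1
  Position 3 ')': depth becomes 0
  Position 4 '(': depth becomes 1
  Position 5 ')': depth becomes 0
  Position 6 '(': depth becomes 1
  Position 7 '(': depth becomes 2
  Position 8 ')': depth becomes 1
  Position 9 '(': depth becomes 2
  Position 10 '(': depth becomes 3
  Position 11 '(': depth becomes 4
  Position 12 ')': depth becomes 3
  Position 13 ')': depth becomes 2
  Position 14 ')': depth becomes 1
  Position 15 ')': depth becomes 0
Maximum depth reached: 4

4


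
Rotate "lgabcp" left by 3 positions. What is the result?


Input: "lgabcp", rotate left by 3
First 3 characters: "lga"
Remaining characters: "bcp"
Concatenate remaining + first: "bcp" + "lga" = "bcplga"

bcplga


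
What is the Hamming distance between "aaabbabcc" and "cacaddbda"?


Comparing "aaabbabcc" and "cacaddbda" position by position:
  Position 0: 'a' vs 'c' => differ
  Position 1: 'a' vs 'a' => same
  Position 2: 'a' vs 'c' => differ
  Position 3: 'b' vs 'a' => differ
  Position 4: 'b' vs 'd' => differ
  Position 5: 'a' vs 'd' => differ
  Position 6: 'b' vs 'b' => same
  Position 7: 'c' vs 'd' => differ
  Position 8: 'c' vs 'a' => differ
Total differences (Hamming distance): 7

7


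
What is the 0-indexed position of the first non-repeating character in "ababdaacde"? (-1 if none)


Input: ababdaacde
Character frequencies:
  'a': 4
  'b': 2
  'c': 1
  'd': 2
  'e': 1
Scanning left to right for freq == 1:
  Position 0 ('a'): freq=4, skip
  Position 1 ('b'): freq=2, skip
  Position 2 ('a'): freq=4, skip
  Position 3 ('b'): freq=2, skip
  Position 4 ('d'): freq=2, skip
  Position 5 ('a'): freq=4, skip
  Position 6 ('a'): freq=4, skip
  Position 7 ('c'): unique! => answer = 7

7


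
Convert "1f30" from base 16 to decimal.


Input: "1f30" in base 16
Positional expansion:
  Digit '1' (value 1) x 16^3 = 4096
  Digit 'f' (value 15) x 16^2 = 3840
  Digit '3' (value 3) x 16^1 = 48
  Digit '0' (value 0) x 16^0 = 0
Sum = 7984

7984


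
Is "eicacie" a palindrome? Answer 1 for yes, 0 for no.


Input: eicacie
Reversed: eicacie
  Compare pos 0 ('e') with pos 6 ('e'): match
  Compare pos 1 ('i') with pos 5 ('i'): match
  Compare pos 2 ('c') with pos 4 ('c'): match
Result: palindrome

1


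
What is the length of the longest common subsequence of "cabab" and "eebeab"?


LCS of "cabab" and "eebeab"
DP table:
           e    e    b    e    a    b
      0    0    0    0    0    0    0
  c   0    0    0    0    0    0    0
  a   0    0    0    0    0    1    1
  b   0    0    0    1    1    1    2
  a   0    0    0    1    1    2    2
  b   0    0    0    1    1    2    3
LCS length = dp[5][6] = 3

3


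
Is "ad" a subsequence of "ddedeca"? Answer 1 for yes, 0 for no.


Check if "ad" is a subsequence of "ddedeca"
Greedy scan:
  Position 0 ('d'): no match needed
  Position 1 ('d'): no match needed
  Position 2 ('e'): no match needed
  Position 3 ('d'): no match needed
  Position 4 ('e'): no match needed
  Position 5 ('c'): no match needed
  Position 6 ('a'): matches sub[0] = 'a'
Only matched 1/2 characters => not a subsequence

0


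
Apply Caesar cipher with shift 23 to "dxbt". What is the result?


Caesar cipher: shift "dxbt" by 23
  'd' (pos 3) + 23 = pos 0 = 'a'
  'x' (pos 23) + 23 = pos 20 = 'u'
  'b' (pos 1) + 23 = pos 24 = 'y'
  't' (pos 19) + 23 = pos 16 = 'q'
Result: auyq

auyq


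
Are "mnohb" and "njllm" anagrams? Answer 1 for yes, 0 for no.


Strings: "mnohb", "njllm"
Sorted first:  bhmno
Sorted second: jllmn
Differ at position 0: 'b' vs 'j' => not anagrams

0


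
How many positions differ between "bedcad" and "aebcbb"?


Comparing "bedcad" and "aebcbb" position by position:
  Position 0: 'b' vs 'a' => DIFFER
  Position 1: 'e' vs 'e' => same
  Position 2: 'd' vs 'b' => DIFFER
  Position 3: 'c' vs 'c' => same
  Position 4: 'a' vs 'b' => DIFFER
  Position 5: 'd' vs 'b' => DIFFER
Positions that differ: 4

4


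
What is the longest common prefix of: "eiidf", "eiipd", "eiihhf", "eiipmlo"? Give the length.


Words: eiidf, eiipd, eiihhf, eiipmlo
  Position 0: all 'e' => match
  Position 1: all 'i' => match
  Position 2: all 'i' => match
  Position 3: ('d', 'p', 'h', 'p') => mismatch, stop
LCP = "eii" (length 3)

3


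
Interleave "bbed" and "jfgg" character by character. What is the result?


Interleaving "bbed" and "jfgg":
  Position 0: 'b' from first, 'j' from second => "bj"
  Position 1: 'b' from first, 'f' from second => "bf"
  Position 2: 'e' from first, 'g' from second => "eg"
  Position 3: 'd' from first, 'g' from second => "dg"
Result: bjbfegdg

bjbfegdg


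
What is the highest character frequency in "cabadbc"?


Input: cabadbc
Character counts:
  'a': 2
  'b': 2
  'c': 2
  'd': 1
Maximum frequency: 2

2


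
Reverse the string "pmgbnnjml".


Input: pmgbnnjml
Reading characters right to left:
  Position 8: 'l'
  Position 7: 'm'
  Position 6: 'j'
  Position 5: 'n'
  Position 4: 'n'
  Position 3: 'b'
  Position 2: 'g'
  Position 1: 'm'
  Position 0: 'p'
Reversed: lmjnnbgmp

lmjnnbgmp


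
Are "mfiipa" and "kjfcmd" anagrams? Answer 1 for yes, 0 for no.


Strings: "mfiipa", "kjfcmd"
Sorted first:  afiimp
Sorted second: cdfjkm
Differ at position 0: 'a' vs 'c' => not anagrams

0
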